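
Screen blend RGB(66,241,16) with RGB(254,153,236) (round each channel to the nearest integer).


Screen: C = 255 - (255-A)×(255-B)/255, rounded to nearest integer
R: 255 - (255-66)×(255-254)/255 = 255 - 189/255 ≈ 255 - 0.741 = 254.259 → 254
G: 255 - (255-241)×(255-153)/255 = 255 - 1428/255 ≈ 255 - 5.600 = 249.400 → 249
B: 255 - (255-16)×(255-236)/255 = 255 - 4541/255 ≈ 255 - 17.808 = 237.192 → 237
= RGB(254, 249, 237)


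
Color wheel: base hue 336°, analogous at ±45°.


Base hue: 336°
Left analog: (336 - 45) mod 360 = 291°
Right analog: (336 + 45) mod 360 = 21°
Analogous hues = 291° and 21°


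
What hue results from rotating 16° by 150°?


New hue = (H + rotation) mod 360
New hue = (16 + 150) mod 360
= 166 mod 360
= 166°


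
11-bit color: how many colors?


Colors = 2^bits = 2^11
= 2,048 colors


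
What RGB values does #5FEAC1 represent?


5F → 95 (R)
EA → 234 (G)
C1 → 193 (B)
= RGB(95, 234, 193)


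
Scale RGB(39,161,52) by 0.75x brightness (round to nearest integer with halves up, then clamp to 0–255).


Multiply each channel by 0.75, round half up, clamp to [0, 255]
R: 39×0.75 = 29.25 → round → 29
G: 161×0.75 = 120.75 → round → 121
B: 52×0.75 = 39
= RGB(29, 121, 39)


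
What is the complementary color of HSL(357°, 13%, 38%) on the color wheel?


Complement = opposite side of color wheel = hue + 180°
H' = (357 + 180) mod 360 = 177°
S and L unchanged.
= HSL(177°, 13%, 38%)


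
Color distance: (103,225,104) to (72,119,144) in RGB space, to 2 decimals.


d = √[(R₁-R₂)² + (G₁-G₂)² + (B₁-B₂)²]
d = √[(103-72)² + (225-119)² + (104-144)²]
d = √[961 + 11236 + 1600]
d = √13797
d ≈ 117.46


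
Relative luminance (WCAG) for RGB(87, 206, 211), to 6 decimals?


Linearize each channel (sRGB transfer function): c = v/255; c_lin = c/12.92 if c ≤ 0.04045, else ((c+0.055)/1.055)^2.4
  R: 87/255 ≈ 0.341176 > 0.04045 → ((0.341176+0.055)/1.055)^2.4 ≈ 0.095307
  G: 206/255 ≈ 0.807843 > 0.04045 → ((0.807843+0.055)/1.055)^2.4 ≈ 0.617207
  B: 211/255 ≈ 0.827451 > 0.04045 → ((0.827451+0.055)/1.055)^2.4 ≈ 0.651406
R_lin = 0.095307, G_lin = 0.617207, B_lin = 0.651406
L = 0.2126×R + 0.7152×G + 0.0722×B
L = 0.2126×0.095307 + 0.7152×0.617207 + 0.0722×0.651406
L ≈ 0.508720


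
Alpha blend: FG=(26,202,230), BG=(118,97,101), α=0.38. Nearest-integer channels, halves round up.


C = α×F + (1-α)×B, with 1-α = 0.62
R: 0.38×26 + 0.62×118 = 9.88 + 73.16 = 83.04 → 83
G: 0.38×202 + 0.62×97 = 76.76 + 60.14 = 136.90 → 137
B: 0.38×230 + 0.62×101 = 87.40 + 62.62 = 150.02 → 150
= RGB(83, 137, 150)


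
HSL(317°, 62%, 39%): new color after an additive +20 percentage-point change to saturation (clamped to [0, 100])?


Original S = 62%
Adjustment = +20 percentage points
New S = 62 + (20) = 82
Clamp to [0, 100] → 82
= HSL(317°, 82%, 39%)


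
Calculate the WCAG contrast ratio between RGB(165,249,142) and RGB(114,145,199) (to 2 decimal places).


Linearize each sRGB channel c=v/255: c/12.92 if c ≤ 0.04045 else ((c+0.055)/1.055)^2.4
L = 0.2126×R_lin + 0.7152×G_lin + 0.0722×B_lin
Color 1 (165,249,142):
  R=165: 165/255≈0.6471 > 0.04045 → ((0.6471+0.055)/1.055)^2.4 ≈ 0.37626
  G=249: 249/255≈0.9765 > 0.04045 → ((0.9765+0.055)/1.055)^2.4 ≈ 0.94731
  B=142: 142/255≈0.5569 > 0.04045 → ((0.5569+0.055)/1.055)^2.4 ≈ 0.27050
  L1 = 0.2126×0.37626 + 0.7152×0.94731 + 0.0722×0.27050 ≈ 0.77704
Color 2 (114,145,199):
  R=114: 114/255≈0.4471 > 0.04045 → ((0.4471+0.055)/1.055)^2.4 ≈ 0.16827
  G=145: 145/255≈0.5686 > 0.04045 → ((0.5686+0.055)/1.055)^2.4 ≈ 0.28315
  B=199: 199/255≈0.7804 > 0.04045 → ((0.7804+0.055)/1.055)^2.4 ≈ 0.57112
  L2 = 0.2126×0.16827 + 0.7152×0.28315 + 0.0722×0.57112 ≈ 0.27952
Lighter = 0.77704, Darker = 0.27952
Ratio = (L_lighter + 0.05) / (L_darker + 0.05)
Ratio = (0.77704 + 0.05) / (0.27952 + 0.05) = 0.82704 / 0.32952 ≈ 2.5098
Ratio ≈ 2.51:1


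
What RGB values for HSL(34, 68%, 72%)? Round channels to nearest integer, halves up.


H=34°, S=0.68, L=0.72
C = (1-|2L-1|)×S = (1-|0.44|)×0.68 = 0.3808
H' = H/60 = 34/60 ≈ 0.5667; X = C×(1-|H' mod 2 - 1|) ≈ 0.2158
m = L - C/2 = 0.72 - 0.1904 = 0.5296
Sector ⌊H'⌋ = 0 → (R',G',B') = (0.3808, ≈0.2158, 0.0)
RGB = ((R'+m)×255, (G'+m)×255, (B'+m)×255) = (232.152, 190.0736, 135.048)
Round half up → RGB(232, 190, 135)


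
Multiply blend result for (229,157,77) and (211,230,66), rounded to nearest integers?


Multiply: C = A×B/255, rounded to nearest integer
R: 229×211/255 = 48319/255 ≈ 189.486 → 189
G: 157×230/255 = 36110/255 ≈ 141.608 → 142
B: 77×66/255 = 5082/255 ≈ 19.929 → 20
= RGB(189, 142, 20)


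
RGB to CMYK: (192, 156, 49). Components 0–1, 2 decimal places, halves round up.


R'=192/255≈0.7529, G'=156/255≈0.6118, B'=49/255≈0.1922
K = 1 - max(R',G',B') = 1 - 192/255 = 63/255 = 0.24705… → 0.25
(1-R'-K)/(1-K) simplifies to (max-R)/max with max = 192:
C = (192-192)/192 = 0/192 = 0 → 0.00
M = (192-156)/192 = 36/192 = 0.1875 → 0.19
Y = (192-49)/192 = 143/192 = 0.74479… → 0.74
= CMYK(0.00, 0.19, 0.74, 0.25)


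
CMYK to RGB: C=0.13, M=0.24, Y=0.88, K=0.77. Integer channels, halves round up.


R = 255 × (1-C) × (1-K) = 255 × 0.87 × 0.23 = 51.0255 → 51
G = 255 × (1-M) × (1-K) = 255 × 0.76 × 0.23 = 44.574 → 45
B = 255 × (1-Y) × (1-K) = 255 × 0.12 × 0.23 = 7.038 → 7
= RGB(51, 45, 7)


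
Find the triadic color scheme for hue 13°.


Triadic: equally spaced at 120° intervals
H1 = 13°
H2 = (13 + 120) mod 360 = 133°
H3 = (13 + 240) mod 360 = 253°
Triadic = 13°, 133°, 253°


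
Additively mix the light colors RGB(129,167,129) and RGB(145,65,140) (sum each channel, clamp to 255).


Additive: each channel = min(255, C₁+C₂)
R: 129+145 = 274 → 255
G: 167+65 = 232 → 232
B: 129+140 = 269 → 255
= RGB(255, 232, 255)


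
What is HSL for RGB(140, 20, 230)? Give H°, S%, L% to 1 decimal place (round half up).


Normalize: R'=140/255≈0.5490, G'=20/255≈0.0784, B'=230/255≈0.9020
Max=230/255, Min=20/255, Δ=Max-Min=210/255
L = (Max+Min)/2 = (230+20)/510 = 250/510 = 0.49019… → L = 49.0%
L ≤ 0.5 → S = Δ/(Max+Min) = 210/(230+20) = 210/250 = 0.84 → S = 84.0%
(the 1/255 factors cancel in S and H, so raw channel differences can be used)
Max is B' → H = 60 × ((R-G)/Δ + 4) = 60 × ((140-20)/210 + 4)
  120/210 + 4 = 0.5714… + 4 = 4.5714…
  H = 60 × 4.5714… = 274.285…° → H = 274.3°
= HSL(274.3°, 84.0%, 49.0%)


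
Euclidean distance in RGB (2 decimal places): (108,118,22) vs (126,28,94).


d = √[(R₁-R₂)² + (G₁-G₂)² + (B₁-B₂)²]
d = √[(108-126)² + (118-28)² + (22-94)²]
d = √[324 + 8100 + 5184]
d = √13608
d ≈ 116.65


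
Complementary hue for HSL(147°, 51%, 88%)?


Complement = opposite side of color wheel = hue + 180°
H' = (147 + 180) mod 360 = 327°
S and L unchanged.
= HSL(327°, 51%, 88%)


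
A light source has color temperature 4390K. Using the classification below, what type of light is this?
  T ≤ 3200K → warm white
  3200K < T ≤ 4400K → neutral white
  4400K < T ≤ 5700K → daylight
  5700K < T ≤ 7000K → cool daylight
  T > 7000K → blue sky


Temperature: 4390K
3200K < 4390K ≤ 4400K → neutral white
Classification: neutral white


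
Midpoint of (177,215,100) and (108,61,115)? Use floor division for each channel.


Midpoint: each channel = ⌊(C₁+C₂)/2⌋
R: ⌊(177+108)/2⌋ = 142
G: ⌊(215+61)/2⌋ = 138
B: ⌊(100+115)/2⌋ = 107
= RGB(142, 138, 107)


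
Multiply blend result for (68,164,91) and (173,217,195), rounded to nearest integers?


Multiply: C = A×B/255, rounded to nearest integer
R: 68×173/255 = 11764/255 ≈ 46.133 → 46
G: 164×217/255 = 35588/255 ≈ 139.561 → 140
B: 91×195/255 = 17745/255 ≈ 69.588 → 70
= RGB(46, 140, 70)


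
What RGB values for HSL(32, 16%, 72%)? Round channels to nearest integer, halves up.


H=32°, S=0.16, L=0.72
C = (1-|2L-1|)×S = (1-|0.44|)×0.16 = 0.0896
H' = H/60 = 32/60 ≈ 0.5333; X = C×(1-|H' mod 2 - 1|) ≈ 0.0478
m = L - C/2 = 0.72 - 0.0448 = 0.6752
Sector ⌊H'⌋ = 0 → (R',G',B') = (0.0896, ≈0.0478, 0.0)
RGB = ((R'+m)×255, (G'+m)×255, (B'+m)×255) = (195.024, 184.3616, 172.176)
Round half up → RGB(195, 184, 172)


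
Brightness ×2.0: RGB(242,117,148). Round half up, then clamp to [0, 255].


Multiply each channel by 2.0, round half up, clamp to [0, 255]
R: 242×2.0 = 484 → clamp → 255
G: 117×2.0 = 234
B: 148×2.0 = 296 → clamp → 255
= RGB(255, 234, 255)


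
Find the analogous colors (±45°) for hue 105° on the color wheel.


Base hue: 105°
Left analog: (105 - 45) mod 360 = 60°
Right analog: (105 + 45) mod 360 = 150°
Analogous hues = 60° and 150°


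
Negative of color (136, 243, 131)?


Invert: (255-R, 255-G, 255-B)
R: 255-136 = 119
G: 255-243 = 12
B: 255-131 = 124
= RGB(119, 12, 124)


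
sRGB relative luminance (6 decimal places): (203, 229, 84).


Linearize each channel (sRGB transfer function): c = v/255; c_lin = c/12.92 if c ≤ 0.04045, else ((c+0.055)/1.055)^2.4
  R: 203/255 ≈ 0.796078 > 0.04045 → ((0.796078+0.055)/1.055)^2.4 ≈ 0.597202
  G: 229/255 ≈ 0.898039 > 0.04045 → ((0.898039+0.055)/1.055)^2.4 ≈ 0.783538
  B: 84/255 ≈ 0.329412 > 0.04045 → ((0.329412+0.055)/1.055)^2.4 ≈ 0.088656
R_lin = 0.597202, G_lin = 0.783538, B_lin = 0.088656
L = 0.2126×R + 0.7152×G + 0.0722×B
L = 0.2126×0.597202 + 0.7152×0.783538 + 0.0722×0.088656
L ≈ 0.693752


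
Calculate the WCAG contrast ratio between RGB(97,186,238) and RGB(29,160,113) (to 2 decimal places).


Linearize each sRGB channel c=v/255: c/12.92 if c ≤ 0.04045 else ((c+0.055)/1.055)^2.4
L = 0.2126×R_lin + 0.7152×G_lin + 0.0722×B_lin
Color 1 (97,186,238):
  R=97: 97/255≈0.3804 > 0.04045 → ((0.3804+0.055)/1.055)^2.4 ≈ 0.11954
  G=186: 186/255≈0.7294 > 0.04045 → ((0.7294+0.055)/1.055)^2.4 ≈ 0.49102
  B=238: 238/255≈0.9333 > 0.04045 → ((0.9333+0.055)/1.055)^2.4 ≈ 0.85499
  L1 = 0.2126×0.11954 + 0.7152×0.49102 + 0.0722×0.85499 ≈ 0.43832
Color 2 (29,160,113):
  R=29: 29/255≈0.1137 > 0.04045 → ((0.1137+0.055)/1.055)^2.4 ≈ 0.01229
  G=160: 160/255≈0.6275 > 0.04045 → ((0.6275+0.055)/1.055)^2.4 ≈ 0.35153
  B=113: 113/255≈0.4431 > 0.04045 → ((0.4431+0.055)/1.055)^2.4 ≈ 0.16513
  L2 = 0.2126×0.01229 + 0.7152×0.35153 + 0.0722×0.16513 ≈ 0.26595
Lighter = 0.43832, Darker = 0.26595
Ratio = (L_lighter + 0.05) / (L_darker + 0.05)
Ratio = (0.43832 + 0.05) / (0.26595 + 0.05) = 0.48832 / 0.31595 ≈ 1.5456
Ratio ≈ 1.55:1


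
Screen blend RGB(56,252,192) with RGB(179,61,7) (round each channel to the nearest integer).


Screen: C = 255 - (255-A)×(255-B)/255, rounded to nearest integer
R: 255 - (255-56)×(255-179)/255 = 255 - 15124/255 ≈ 255 - 59.310 = 195.690 → 196
G: 255 - (255-252)×(255-61)/255 = 255 - 582/255 ≈ 255 - 2.282 = 252.718 → 253
B: 255 - (255-192)×(255-7)/255 = 255 - 15624/255 ≈ 255 - 61.271 = 193.729 → 194
= RGB(196, 253, 194)


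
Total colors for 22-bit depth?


Colors = 2^bits = 2^22
= 4,194,304 colors


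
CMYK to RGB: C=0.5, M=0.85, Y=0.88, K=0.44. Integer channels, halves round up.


R = 255 × (1-C) × (1-K) = 255 × 0.50 × 0.56 = 71.4 → 71
G = 255 × (1-M) × (1-K) = 255 × 0.15 × 0.56 = 21.42 → 21
B = 255 × (1-Y) × (1-K) = 255 × 0.12 × 0.56 = 17.136 → 17
= RGB(71, 21, 17)


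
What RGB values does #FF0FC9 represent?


FF → 255 (R)
0F → 15 (G)
C9 → 201 (B)
= RGB(255, 15, 201)


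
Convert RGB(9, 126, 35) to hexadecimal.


R = 9 → 09 (hex)
G = 126 → 7E (hex)
B = 35 → 23 (hex)
Hex = #097E23


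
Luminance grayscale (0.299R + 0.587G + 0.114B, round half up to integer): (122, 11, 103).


Gray = 0.299×R + 0.587×G + 0.114×B
Gray = 0.299×122 + 0.587×11 + 0.114×103
Gray = 36.478 + 6.457 + 11.742
Gray = 54.677 → round half up → 55
Gray = 55


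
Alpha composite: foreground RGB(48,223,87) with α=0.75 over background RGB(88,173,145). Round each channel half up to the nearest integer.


C = α×F + (1-α)×B, with 1-α = 0.25
R: 0.75×48 + 0.25×88 = 36.00 + 22.00 = 58.00 → 58
G: 0.75×223 + 0.25×173 = 167.25 + 43.25 = 210.50 → 211
B: 0.75×87 + 0.25×145 = 65.25 + 36.25 = 101.50 → 102
= RGB(58, 211, 102)


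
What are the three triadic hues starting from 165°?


Triadic: equally spaced at 120° intervals
H1 = 165°
H2 = (165 + 120) mod 360 = 285°
H3 = (165 + 240) mod 360 = 45°
Triadic = 165°, 285°, 45°


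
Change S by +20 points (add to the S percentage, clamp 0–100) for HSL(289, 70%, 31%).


Original S = 70%
Adjustment = +20 percentage points
New S = 70 + (20) = 90
Clamp to [0, 100] → 90
= HSL(289°, 90%, 31%)


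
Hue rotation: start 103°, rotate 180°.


New hue = (H + rotation) mod 360
New hue = (103 + 180) mod 360
= 283 mod 360
= 283°


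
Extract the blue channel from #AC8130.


Color: #AC8130
R = AC = 172
G = 81 = 129
B = 30 = 48
Blue = 48


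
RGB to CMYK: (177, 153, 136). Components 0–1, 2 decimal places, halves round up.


R'=177/255≈0.6941, G'=153/255≈0.6000, B'=136/255≈0.5333
K = 1 - max(R',G',B') = 1 - 177/255 = 78/255 = 0.30588… → 0.31
(1-R'-K)/(1-K) simplifies to (max-R)/max with max = 177:
C = (177-177)/177 = 0/177 = 0 → 0.00
M = (177-153)/177 = 24/177 = 0.13559… → 0.14
Y = (177-136)/177 = 41/177 = 0.23163… → 0.23
= CMYK(0.00, 0.14, 0.23, 0.31)


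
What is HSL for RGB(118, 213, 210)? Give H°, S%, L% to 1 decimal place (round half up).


Normalize: R'=118/255≈0.4627, G'=213/255≈0.8353, B'=210/255≈0.8235
Max=213/255, Min=118/255, Δ=Max-Min=95/255
L = (Max+Min)/2 = (213+118)/510 = 331/510 = 0.64901… → L = 64.9%
L > 0.5 → S = Δ/(2-Max-Min) = 95/(510-213-118) = 95/179 = 0.53072… → S = 53.1%
(the 1/255 factors cancel in S and H, so raw channel differences can be used)
Max is G' → H = 60 × ((B-R)/Δ + 2) = 60 × ((210-118)/95 + 2)
  92/95 + 2 = 0.9684… + 2 = 2.9684…
  H = 60 × 2.9684… = 178.105…° → H = 178.1°
= HSL(178.1°, 53.1%, 64.9%)


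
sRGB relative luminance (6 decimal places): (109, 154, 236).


Linearize each channel (sRGB transfer function): c = v/255; c_lin = c/12.92 if c ≤ 0.04045, else ((c+0.055)/1.055)^2.4
  R: 109/255 ≈ 0.427451 > 0.04045 → ((0.427451+0.055)/1.055)^2.4 ≈ 0.152926
  G: 154/255 ≈ 0.603922 > 0.04045 → ((0.603922+0.055)/1.055)^2.4 ≈ 0.323143
  B: 236/255 ≈ 0.925490 > 0.04045 → ((0.925490+0.055)/1.055)^2.4 ≈ 0.838799
R_lin = 0.152926, G_lin = 0.323143, B_lin = 0.838799
L = 0.2126×R + 0.7152×G + 0.0722×B
L = 0.2126×0.152926 + 0.7152×0.323143 + 0.0722×0.838799
L ≈ 0.324185


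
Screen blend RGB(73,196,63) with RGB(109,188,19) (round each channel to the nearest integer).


Screen: C = 255 - (255-A)×(255-B)/255, rounded to nearest integer
R: 255 - (255-73)×(255-109)/255 = 255 - 26572/255 ≈ 255 - 104.204 = 150.796 → 151
G: 255 - (255-196)×(255-188)/255 = 255 - 3953/255 ≈ 255 - 15.502 = 239.498 → 239
B: 255 - (255-63)×(255-19)/255 = 255 - 45312/255 ≈ 255 - 177.694 = 77.306 → 77
= RGB(151, 239, 77)


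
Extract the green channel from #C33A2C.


Color: #C33A2C
R = C3 = 195
G = 3A = 58
B = 2C = 44
Green = 58


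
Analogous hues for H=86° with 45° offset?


Base hue: 86°
Left analog: (86 - 45) mod 360 = 41°
Right analog: (86 + 45) mod 360 = 131°
Analogous hues = 41° and 131°


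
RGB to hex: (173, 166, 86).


R = 173 → AD (hex)
G = 166 → A6 (hex)
B = 86 → 56 (hex)
Hex = #ADA656


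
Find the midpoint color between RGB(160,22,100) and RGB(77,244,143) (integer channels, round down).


Midpoint: each channel = ⌊(C₁+C₂)/2⌋
R: ⌊(160+77)/2⌋ = 118
G: ⌊(22+244)/2⌋ = 133
B: ⌊(100+143)/2⌋ = 121
= RGB(118, 133, 121)


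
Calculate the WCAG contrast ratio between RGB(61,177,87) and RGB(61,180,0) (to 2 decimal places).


Linearize each sRGB channel c=v/255: c/12.92 if c ≤ 0.04045 else ((c+0.055)/1.055)^2.4
L = 0.2126×R_lin + 0.7152×G_lin + 0.0722×B_lin
Color 1 (61,177,87):
  R=61: 61/255≈0.2392 > 0.04045 → ((0.2392+0.055)/1.055)^2.4 ≈ 0.04667
  G=177: 177/255≈0.6941 > 0.04045 → ((0.6941+0.055)/1.055)^2.4 ≈ 0.43966
  B=87: 87/255≈0.3412 > 0.04045 → ((0.3412+0.055)/1.055)^2.4 ≈ 0.09531
  L1 = 0.2126×0.04667 + 0.7152×0.43966 + 0.0722×0.09531 ≈ 0.33125
Color 2 (61,180,0):
  R=61: 61/255≈0.2392 > 0.04045 → ((0.2392+0.055)/1.055)^2.4 ≈ 0.04667
  G=180: 180/255≈0.7059 > 0.04045 → ((0.7059+0.055)/1.055)^2.4 ≈ 0.45641
  B=0: 0/255≈0.0000 ≤ 0.04045 → 0.0000/12.92 ≈ 0.00000
  L2 = 0.2126×0.04667 + 0.7152×0.45641 + 0.0722×0.00000 ≈ 0.33635
Lighter = 0.33635, Darker = 0.33125
Ratio = (L_lighter + 0.05) / (L_darker + 0.05)
Ratio = (0.33635 + 0.05) / (0.33125 + 0.05) = 0.38635 / 0.38125 ≈ 1.0134
Ratio ≈ 1.01:1


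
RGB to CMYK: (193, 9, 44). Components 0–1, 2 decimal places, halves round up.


R'=193/255≈0.7569, G'=9/255≈0.0353, B'=44/255≈0.1725
K = 1 - max(R',G',B') = 1 - 193/255 = 62/255 = 0.24313… → 0.24
(1-R'-K)/(1-K) simplifies to (max-R)/max with max = 193:
C = (193-193)/193 = 0/193 = 0 → 0.00
M = (193-9)/193 = 184/193 = 0.95336… → 0.95
Y = (193-44)/193 = 149/193 = 0.77202… → 0.77
= CMYK(0.00, 0.95, 0.77, 0.24)


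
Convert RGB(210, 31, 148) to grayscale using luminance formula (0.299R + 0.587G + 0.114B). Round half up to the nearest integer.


Gray = 0.299×R + 0.587×G + 0.114×B
Gray = 0.299×210 + 0.587×31 + 0.114×148
Gray = 62.790 + 18.197 + 16.872
Gray = 97.859 → round half up → 98
Gray = 98


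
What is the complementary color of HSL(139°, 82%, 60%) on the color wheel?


Complement = opposite side of color wheel = hue + 180°
H' = (139 + 180) mod 360 = 319°
S and L unchanged.
= HSL(319°, 82%, 60%)


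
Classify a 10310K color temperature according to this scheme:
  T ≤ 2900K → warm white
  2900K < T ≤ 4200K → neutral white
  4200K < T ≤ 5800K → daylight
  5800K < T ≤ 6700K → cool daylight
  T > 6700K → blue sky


Temperature: 10310K
10310K > 6700K → blue sky
Classification: blue sky


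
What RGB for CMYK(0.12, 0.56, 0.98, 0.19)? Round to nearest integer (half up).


R = 255 × (1-C) × (1-K) = 255 × 0.88 × 0.81 = 181.764 → 182
G = 255 × (1-M) × (1-K) = 255 × 0.44 × 0.81 = 90.882 → 91
B = 255 × (1-Y) × (1-K) = 255 × 0.02 × 0.81 = 4.131 → 4
= RGB(182, 91, 4)


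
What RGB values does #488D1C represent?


48 → 72 (R)
8D → 141 (G)
1C → 28 (B)
= RGB(72, 141, 28)


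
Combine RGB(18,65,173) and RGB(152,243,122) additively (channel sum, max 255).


Additive: each channel = min(255, C₁+C₂)
R: 18+152 = 170 → 170
G: 65+243 = 308 → 255
B: 173+122 = 295 → 255
= RGB(170, 255, 255)


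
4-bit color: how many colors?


Colors = 2^bits = 2^4
= 16 colors


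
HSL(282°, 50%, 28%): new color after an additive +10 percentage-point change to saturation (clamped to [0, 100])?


Original S = 50%
Adjustment = +10 percentage points
New S = 50 + (10) = 60
Clamp to [0, 100] → 60
= HSL(282°, 60%, 28%)


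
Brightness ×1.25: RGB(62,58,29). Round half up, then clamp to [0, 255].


Multiply each channel by 1.25, round half up, clamp to [0, 255]
R: 62×1.25 = 77.5 → round → 78
G: 58×1.25 = 72.5 → round → 73
B: 29×1.25 = 36.25 → round → 36
= RGB(78, 73, 36)


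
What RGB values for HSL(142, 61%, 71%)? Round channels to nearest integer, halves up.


H=142°, S=0.61, L=0.71
C = (1-|2L-1|)×S = (1-|0.42|)×0.61 = 0.3538
H' = H/60 = 142/60 ≈ 2.3667; X = C×(1-|H' mod 2 - 1|) ≈ 0.1297
m = L - C/2 = 0.71 - 0.1769 = 0.5331
Sector ⌊H'⌋ = 2 → (R',G',B') = (0.0, 0.3538, ≈0.1297)
RGB = ((R'+m)×255, (G'+m)×255, (B'+m)×255) = (135.9405, 226.1595, 169.0208)
Round half up → RGB(136, 226, 169)


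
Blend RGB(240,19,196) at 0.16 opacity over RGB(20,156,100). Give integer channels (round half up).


C = α×F + (1-α)×B, with 1-α = 0.84
R: 0.16×240 + 0.84×20 = 38.40 + 16.80 = 55.20 → 55
G: 0.16×19 + 0.84×156 = 3.04 + 131.04 = 134.08 → 134
B: 0.16×196 + 0.84×100 = 31.36 + 84.00 = 115.36 → 115
= RGB(55, 134, 115)


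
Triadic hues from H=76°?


Triadic: equally spaced at 120° intervals
H1 = 76°
H2 = (76 + 120) mod 360 = 196°
H3 = (76 + 240) mod 360 = 316°
Triadic = 76°, 196°, 316°


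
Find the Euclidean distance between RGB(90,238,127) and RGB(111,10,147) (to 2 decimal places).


d = √[(R₁-R₂)² + (G₁-G₂)² + (B₁-B₂)²]
d = √[(90-111)² + (238-10)² + (127-147)²]
d = √[441 + 51984 + 400]
d = √52825
d ≈ 229.84


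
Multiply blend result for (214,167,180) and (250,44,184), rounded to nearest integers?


Multiply: C = A×B/255, rounded to nearest integer
R: 214×250/255 = 53500/255 ≈ 209.804 → 210
G: 167×44/255 = 7348/255 ≈ 28.816 → 29
B: 180×184/255 = 33120/255 ≈ 129.882 → 130
= RGB(210, 29, 130)


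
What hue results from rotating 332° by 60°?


New hue = (H + rotation) mod 360
New hue = (332 + 60) mod 360
= 392 mod 360
= 32°


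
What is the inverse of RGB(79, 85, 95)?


Invert: (255-R, 255-G, 255-B)
R: 255-79 = 176
G: 255-85 = 170
B: 255-95 = 160
= RGB(176, 170, 160)


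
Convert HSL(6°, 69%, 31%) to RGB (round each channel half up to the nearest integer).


H=6°, S=0.69, L=0.31
C = (1-|2L-1|)×S = (1-|-0.38|)×0.69 = 0.4278
H' = H/60 = 6/60 ≈ 0.1000; X = C×(1-|H' mod 2 - 1|) = 0.04278
m = L - C/2 = 0.31 - 0.2139 = 0.0961
Sector ⌊H'⌋ = 0 → (R',G',B') = (0.4278, 0.04278, 0.0)
RGB = ((R'+m)×255, (G'+m)×255, (B'+m)×255) = (133.5945, 35.4144, 24.5055)
Round half up → RGB(134, 35, 25)


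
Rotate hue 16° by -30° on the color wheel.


New hue = (H + rotation) mod 360
New hue = (16 -30) mod 360
= -14 mod 360
= 346°


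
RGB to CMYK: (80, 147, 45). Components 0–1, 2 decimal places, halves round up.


R'=80/255≈0.3137, G'=147/255≈0.5765, B'=45/255≈0.1765
K = 1 - max(R',G',B') = 1 - 147/255 = 108/255 = 0.42352… → 0.42
(1-R'-K)/(1-K) simplifies to (max-R)/max with max = 147:
C = (147-80)/147 = 67/147 = 0.45578… → 0.46
M = (147-147)/147 = 0/147 = 0 → 0.00
Y = (147-45)/147 = 102/147 = 0.69387… → 0.69
= CMYK(0.46, 0.00, 0.69, 0.42)


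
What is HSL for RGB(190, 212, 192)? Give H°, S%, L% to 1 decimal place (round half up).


Normalize: R'=190/255≈0.7451, G'=212/255≈0.8314, B'=192/255≈0.7529
Max=212/255, Min=190/255, Δ=Max-Min=22/255
L = (Max+Min)/2 = (212+190)/510 = 402/510 = 0.78823… → L = 78.8%
L > 0.5 → S = Δ/(2-Max-Min) = 22/(510-212-190) = 22/108 = 0.20370… → S = 20.4%
(the 1/255 factors cancel in S and H, so raw channel differences can be used)
Max is G' → H = 60 × ((B-R)/Δ + 2) = 60 × ((192-190)/22 + 2)
  2/22 + 2 = 0.0909… + 2 = 2.0909…
  H = 60 × 2.0909… = 125.454…° → H = 125.5°
= HSL(125.5°, 20.4%, 78.8%)


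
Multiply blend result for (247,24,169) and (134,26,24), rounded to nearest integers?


Multiply: C = A×B/255, rounded to nearest integer
R: 247×134/255 = 33098/255 ≈ 129.796 → 130
G: 24×26/255 = 624/255 ≈ 2.447 → 2
B: 169×24/255 = 4056/255 ≈ 15.906 → 16
= RGB(130, 2, 16)


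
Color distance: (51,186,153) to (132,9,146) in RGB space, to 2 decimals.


d = √[(R₁-R₂)² + (G₁-G₂)² + (B₁-B₂)²]
d = √[(51-132)² + (186-9)² + (153-146)²]
d = √[6561 + 31329 + 49]
d = √37939
d ≈ 194.78


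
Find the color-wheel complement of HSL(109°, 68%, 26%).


Complement = opposite side of color wheel = hue + 180°
H' = (109 + 180) mod 360 = 289°
S and L unchanged.
= HSL(289°, 68%, 26%)


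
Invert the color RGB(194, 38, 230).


Invert: (255-R, 255-G, 255-B)
R: 255-194 = 61
G: 255-38 = 217
B: 255-230 = 25
= RGB(61, 217, 25)


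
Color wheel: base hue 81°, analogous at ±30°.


Base hue: 81°
Left analog: (81 - 30) mod 360 = 51°
Right analog: (81 + 30) mod 360 = 111°
Analogous hues = 51° and 111°


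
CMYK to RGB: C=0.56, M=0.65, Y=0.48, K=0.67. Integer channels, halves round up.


R = 255 × (1-C) × (1-K) = 255 × 0.44 × 0.33 = 37.026 → 37
G = 255 × (1-M) × (1-K) = 255 × 0.35 × 0.33 = 29.4525 → 29
B = 255 × (1-Y) × (1-K) = 255 × 0.52 × 0.33 = 43.758 → 44
= RGB(37, 29, 44)


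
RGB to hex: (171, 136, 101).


R = 171 → AB (hex)
G = 136 → 88 (hex)
B = 101 → 65 (hex)
Hex = #AB8865


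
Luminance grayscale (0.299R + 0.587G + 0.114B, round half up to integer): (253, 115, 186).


Gray = 0.299×R + 0.587×G + 0.114×B
Gray = 0.299×253 + 0.587×115 + 0.114×186
Gray = 75.647 + 67.505 + 21.204
Gray = 164.356 → round half up → 164
Gray = 164


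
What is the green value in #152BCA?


Color: #152BCA
R = 15 = 21
G = 2B = 43
B = CA = 202
Green = 43


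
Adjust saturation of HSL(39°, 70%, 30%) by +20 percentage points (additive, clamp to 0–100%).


Original S = 70%
Adjustment = +20 percentage points
New S = 70 + (20) = 90
Clamp to [0, 100] → 90
= HSL(39°, 90%, 30%)


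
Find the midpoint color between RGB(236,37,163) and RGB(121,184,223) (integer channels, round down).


Midpoint: each channel = ⌊(C₁+C₂)/2⌋
R: ⌊(236+121)/2⌋ = 178
G: ⌊(37+184)/2⌋ = 110
B: ⌊(163+223)/2⌋ = 193
= RGB(178, 110, 193)


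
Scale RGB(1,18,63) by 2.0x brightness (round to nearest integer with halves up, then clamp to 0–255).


Multiply each channel by 2.0, round half up, clamp to [0, 255]
R: 1×2.0 = 2
G: 18×2.0 = 36
B: 63×2.0 = 126
= RGB(2, 36, 126)


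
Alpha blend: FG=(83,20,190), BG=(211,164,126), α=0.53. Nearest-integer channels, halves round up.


C = α×F + (1-α)×B, with 1-α = 0.47
R: 0.53×83 + 0.47×211 = 43.99 + 99.17 = 143.16 → 143
G: 0.53×20 + 0.47×164 = 10.60 + 77.08 = 87.68 → 88
B: 0.53×190 + 0.47×126 = 100.70 + 59.22 = 159.92 → 160
= RGB(143, 88, 160)


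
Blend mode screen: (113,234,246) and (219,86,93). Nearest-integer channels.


Screen: C = 255 - (255-A)×(255-B)/255, rounded to nearest integer
R: 255 - (255-113)×(255-219)/255 = 255 - 5112/255 ≈ 255 - 20.047 = 234.953 → 235
G: 255 - (255-234)×(255-86)/255 = 255 - 3549/255 ≈ 255 - 13.918 = 241.082 → 241
B: 255 - (255-246)×(255-93)/255 = 255 - 1458/255 ≈ 255 - 5.718 = 249.282 → 249
= RGB(235, 241, 249)


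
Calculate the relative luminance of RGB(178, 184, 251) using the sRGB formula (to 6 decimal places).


Linearize each channel (sRGB transfer function): c = v/255; c_lin = c/12.92 if c ≤ 0.04045, else ((c+0.055)/1.055)^2.4
  R: 178/255 ≈ 0.698039 > 0.04045 → ((0.698039+0.055)/1.055)^2.4 ≈ 0.445201
  G: 184/255 ≈ 0.721569 > 0.04045 → ((0.721569+0.055)/1.055)^2.4 ≈ 0.479320
  B: 251/255 ≈ 0.984314 > 0.04045 → ((0.984314+0.055)/1.055)^2.4 ≈ 0.964686
R_lin = 0.445201, G_lin = 0.479320, B_lin = 0.964686
L = 0.2126×R + 0.7152×G + 0.0722×B
L = 0.2126×0.445201 + 0.7152×0.479320 + 0.0722×0.964686
L ≈ 0.507110


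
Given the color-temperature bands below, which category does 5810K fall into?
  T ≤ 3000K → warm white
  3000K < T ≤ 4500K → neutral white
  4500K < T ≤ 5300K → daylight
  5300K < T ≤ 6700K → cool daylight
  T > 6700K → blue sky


Temperature: 5810K
5300K < 5810K ≤ 6700K → cool daylight
Classification: cool daylight


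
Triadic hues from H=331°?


Triadic: equally spaced at 120° intervals
H1 = 331°
H2 = (331 + 120) mod 360 = 91°
H3 = (331 + 240) mod 360 = 211°
Triadic = 331°, 91°, 211°


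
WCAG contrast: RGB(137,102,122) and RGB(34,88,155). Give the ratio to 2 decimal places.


Linearize each sRGB channel c=v/255: c/12.92 if c ≤ 0.04045 else ((c+0.055)/1.055)^2.4
L = 0.2126×R_lin + 0.7152×G_lin + 0.0722×B_lin
Color 1 (137,102,122):
  R=137: 137/255≈0.5373 > 0.04045 → ((0.5373+0.055)/1.055)^2.4 ≈ 0.25016
  G=102: 102/255≈0.4000 > 0.04045 → ((0.4000+0.055)/1.055)^2.4 ≈ 0.13287
  B=122: 122/255≈0.4784 > 0.04045 → ((0.4784+0.055)/1.055)^2.4 ≈ 0.19462
  L1 = 0.2126×0.25016 + 0.7152×0.13287 + 0.0722×0.19462 ≈ 0.16226
Color 2 (34,88,155):
  R=34: 34/255≈0.1333 > 0.04045 → ((0.1333+0.055)/1.055)^2.4 ≈ 0.01600
  G=88: 88/255≈0.3451 > 0.04045 → ((0.3451+0.055)/1.055)^2.4 ≈ 0.09759
  B=155: 155/255≈0.6078 > 0.04045 → ((0.6078+0.055)/1.055)^2.4 ≈ 0.32778
  L2 = 0.2126×0.01600 + 0.7152×0.09759 + 0.0722×0.32778 ≈ 0.09686
Lighter = 0.16226, Darker = 0.09686
Ratio = (L_lighter + 0.05) / (L_darker + 0.05)
Ratio = (0.16226 + 0.05) / (0.09686 + 0.05) = 0.21226 / 0.14686 ≈ 1.4453
Ratio ≈ 1.45:1


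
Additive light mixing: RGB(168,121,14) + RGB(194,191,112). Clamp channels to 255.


Additive: each channel = min(255, C₁+C₂)
R: 168+194 = 362 → 255
G: 121+191 = 312 → 255
B: 14+112 = 126 → 126
= RGB(255, 255, 126)


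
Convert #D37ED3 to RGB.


D3 → 211 (R)
7E → 126 (G)
D3 → 211 (B)
= RGB(211, 126, 211)


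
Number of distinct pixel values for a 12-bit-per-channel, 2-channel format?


Total bits = 12 bits/channel × 2 channels = 24 bits
Distinct pixel values = 2^24
= 16,777,216 pixel values


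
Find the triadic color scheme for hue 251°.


Triadic: equally spaced at 120° intervals
H1 = 251°
H2 = (251 + 120) mod 360 = 11°
H3 = (251 + 240) mod 360 = 131°
Triadic = 251°, 11°, 131°


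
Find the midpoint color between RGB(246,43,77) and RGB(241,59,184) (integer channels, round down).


Midpoint: each channel = ⌊(C₁+C₂)/2⌋
R: ⌊(246+241)/2⌋ = 243
G: ⌊(43+59)/2⌋ = 51
B: ⌊(77+184)/2⌋ = 130
= RGB(243, 51, 130)


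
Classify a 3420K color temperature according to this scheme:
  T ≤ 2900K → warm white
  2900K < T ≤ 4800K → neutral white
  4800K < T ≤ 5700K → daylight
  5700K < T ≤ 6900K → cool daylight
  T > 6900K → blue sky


Temperature: 3420K
2900K < 3420K ≤ 4800K → neutral white
Classification: neutral white


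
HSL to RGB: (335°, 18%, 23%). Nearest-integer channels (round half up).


H=335°, S=0.18, L=0.23
C = (1-|2L-1|)×S = (1-|-0.54|)×0.18 = 0.0828
H' = H/60 = 335/60 ≈ 5.5833; X = C×(1-|H' mod 2 - 1|) = 0.0345
m = L - C/2 = 0.23 - 0.0414 = 0.1886
Sector ⌊H'⌋ = 5 → (R',G',B') = (0.0828, 0.0, 0.0345)
RGB = ((R'+m)×255, (G'+m)×255, (B'+m)×255) = (69.207, 48.093, 56.8905)
Round half up → RGB(69, 48, 57)


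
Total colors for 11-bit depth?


Colors = 2^bits = 2^11
= 2,048 colors


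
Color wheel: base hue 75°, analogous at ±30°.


Base hue: 75°
Left analog: (75 - 30) mod 360 = 45°
Right analog: (75 + 30) mod 360 = 105°
Analogous hues = 45° and 105°


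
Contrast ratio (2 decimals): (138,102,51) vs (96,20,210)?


Linearize each sRGB channel c=v/255: c/12.92 if c ≤ 0.04045 else ((c+0.055)/1.055)^2.4
L = 0.2126×R_lin + 0.7152×G_lin + 0.0722×B_lin
Color 1 (138,102,51):
  R=138: 138/255≈0.5412 > 0.04045 → ((0.5412+0.055)/1.055)^2.4 ≈ 0.25415
  G=102: 102/255≈0.4000 > 0.04045 → ((0.4000+0.055)/1.055)^2.4 ≈ 0.13287
  B=51: 51/255≈0.2000 > 0.04045 → ((0.2000+0.055)/1.055)^2.4 ≈ 0.03310
  L1 = 0.2126×0.25415 + 0.7152×0.13287 + 0.0722×0.03310 ≈ 0.15145
Color 2 (96,20,210):
  R=96: 96/255≈0.3765 > 0.04045 → ((0.3765+0.055)/1.055)^2.4 ≈ 0.11697
  G=20: 20/255≈0.0784 > 0.04045 → ((0.0784+0.055)/1.055)^2.4 ≈ 0.00700
  B=210: 210/255≈0.8235 > 0.04045 → ((0.8235+0.055)/1.055)^2.4 ≈ 0.64448
  L2 = 0.2126×0.11697 + 0.7152×0.00700 + 0.0722×0.64448 ≈ 0.07640
Lighter = 0.15145, Darker = 0.07640
Ratio = (L_lighter + 0.05) / (L_darker + 0.05)
Ratio = (0.15145 + 0.05) / (0.07640 + 0.05) = 0.20145 / 0.12640 ≈ 1.5937
Ratio ≈ 1.59:1


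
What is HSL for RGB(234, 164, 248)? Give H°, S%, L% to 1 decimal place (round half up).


Normalize: R'=234/255≈0.9176, G'=164/255≈0.6431, B'=248/255≈0.9725
Max=248/255, Min=164/255, Δ=Max-Min=84/255
L = (Max+Min)/2 = (248+164)/510 = 412/510 = 0.80784… → L = 80.8%
L > 0.5 → S = Δ/(2-Max-Min) = 84/(510-248-164) = 84/98 = 0.85714… → S = 85.7%
(the 1/255 factors cancel in S and H, so raw channel differences can be used)
Max is B' → H = 60 × ((R-G)/Δ + 4) = 60 × ((234-164)/84 + 4)
  70/84 + 4 = 0.8333… + 4 = 4.8333…
  H = 60 × 4.8333… = 290° → H = 290.0°
= HSL(290.0°, 85.7%, 80.8%)


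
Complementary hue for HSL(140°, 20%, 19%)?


Complement = opposite side of color wheel = hue + 180°
H' = (140 + 180) mod 360 = 320°
S and L unchanged.
= HSL(320°, 20%, 19%)


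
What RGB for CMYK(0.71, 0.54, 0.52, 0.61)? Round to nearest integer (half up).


R = 255 × (1-C) × (1-K) = 255 × 0.29 × 0.39 = 28.8405 → 29
G = 255 × (1-M) × (1-K) = 255 × 0.46 × 0.39 = 45.747 → 46
B = 255 × (1-Y) × (1-K) = 255 × 0.48 × 0.39 = 47.736 → 48
= RGB(29, 46, 48)


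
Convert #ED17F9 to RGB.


ED → 237 (R)
17 → 23 (G)
F9 → 249 (B)
= RGB(237, 23, 249)


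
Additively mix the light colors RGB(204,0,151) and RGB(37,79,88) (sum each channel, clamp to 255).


Additive: each channel = min(255, C₁+C₂)
R: 204+37 = 241 → 241
G: 0+79 = 79 → 79
B: 151+88 = 239 → 239
= RGB(241, 79, 239)


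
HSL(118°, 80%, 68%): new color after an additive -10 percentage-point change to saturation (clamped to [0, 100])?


Original S = 80%
Adjustment = -10 percentage points
New S = 80 + (-10) = 70
Clamp to [0, 100] → 70
= HSL(118°, 70%, 68%)


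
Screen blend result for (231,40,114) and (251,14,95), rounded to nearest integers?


Screen: C = 255 - (255-A)×(255-B)/255, rounded to nearest integer
R: 255 - (255-231)×(255-251)/255 = 255 - 96/255 ≈ 255 - 0.376 = 254.624 → 255
G: 255 - (255-40)×(255-14)/255 = 255 - 51815/255 ≈ 255 - 203.196 = 51.804 → 52
B: 255 - (255-114)×(255-95)/255 = 255 - 22560/255 ≈ 255 - 88.471 = 166.529 → 167
= RGB(255, 52, 167)


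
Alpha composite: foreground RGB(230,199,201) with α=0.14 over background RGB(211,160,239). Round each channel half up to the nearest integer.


C = α×F + (1-α)×B, with 1-α = 0.86
R: 0.14×230 + 0.86×211 = 32.20 + 181.46 = 213.66 → 214
G: 0.14×199 + 0.86×160 = 27.86 + 137.60 = 165.46 → 165
B: 0.14×201 + 0.86×239 = 28.14 + 205.54 = 233.68 → 234
= RGB(214, 165, 234)


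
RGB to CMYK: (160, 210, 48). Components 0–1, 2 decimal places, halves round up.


R'=160/255≈0.6275, G'=210/255≈0.8235, B'=48/255≈0.1882
K = 1 - max(R',G',B') = 1 - 210/255 = 45/255 = 0.17647… → 0.18
(1-R'-K)/(1-K) simplifies to (max-R)/max with max = 210:
C = (210-160)/210 = 50/210 = 0.23809… → 0.24
M = (210-210)/210 = 0/210 = 0 → 0.00
Y = (210-48)/210 = 162/210 = 0.77142… → 0.77
= CMYK(0.24, 0.00, 0.77, 0.18)


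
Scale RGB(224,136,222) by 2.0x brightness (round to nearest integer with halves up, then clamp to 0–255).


Multiply each channel by 2.0, round half up, clamp to [0, 255]
R: 224×2.0 = 448 → clamp → 255
G: 136×2.0 = 272 → clamp → 255
B: 222×2.0 = 444 → clamp → 255
= RGB(255, 255, 255)


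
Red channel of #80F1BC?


Color: #80F1BC
R = 80 = 128
G = F1 = 241
B = BC = 188
Red = 128


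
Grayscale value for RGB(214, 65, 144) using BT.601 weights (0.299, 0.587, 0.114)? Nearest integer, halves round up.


Gray = 0.299×R + 0.587×G + 0.114×B
Gray = 0.299×214 + 0.587×65 + 0.114×144
Gray = 63.986 + 38.155 + 16.416
Gray = 118.557 → round half up → 119
Gray = 119


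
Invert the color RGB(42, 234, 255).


Invert: (255-R, 255-G, 255-B)
R: 255-42 = 213
G: 255-234 = 21
B: 255-255 = 0
= RGB(213, 21, 0)


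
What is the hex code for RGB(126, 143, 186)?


R = 126 → 7E (hex)
G = 143 → 8F (hex)
B = 186 → BA (hex)
Hex = #7E8FBA


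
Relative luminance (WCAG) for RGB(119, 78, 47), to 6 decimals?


Linearize each channel (sRGB transfer function): c = v/255; c_lin = c/12.92 if c ≤ 0.04045, else ((c+0.055)/1.055)^2.4
  R: 119/255 ≈ 0.466667 > 0.04045 → ((0.466667+0.055)/1.055)^2.4 ≈ 0.184475
  G: 78/255 ≈ 0.305882 > 0.04045 → ((0.305882+0.055)/1.055)^2.4 ≈ 0.076185
  B: 47/255 ≈ 0.184314 > 0.04045 → ((0.184314+0.055)/1.055)^2.4 ≈ 0.028426
R_lin = 0.184475, G_lin = 0.076185, B_lin = 0.028426
L = 0.2126×R + 0.7152×G + 0.0722×B
L = 0.2126×0.184475 + 0.7152×0.076185 + 0.0722×0.028426
L ≈ 0.095760


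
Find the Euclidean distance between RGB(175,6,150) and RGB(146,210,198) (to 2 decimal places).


d = √[(R₁-R₂)² + (G₁-G₂)² + (B₁-B₂)²]
d = √[(175-146)² + (6-210)² + (150-198)²]
d = √[841 + 41616 + 2304]
d = √44761
d ≈ 211.57


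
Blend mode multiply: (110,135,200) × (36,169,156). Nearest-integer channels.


Multiply: C = A×B/255, rounded to nearest integer
R: 110×36/255 = 3960/255 ≈ 15.529 → 16
G: 135×169/255 = 22815/255 ≈ 89.471 → 89
B: 200×156/255 = 31200/255 ≈ 122.353 → 122
= RGB(16, 89, 122)


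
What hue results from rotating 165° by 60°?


New hue = (H + rotation) mod 360
New hue = (165 + 60) mod 360
= 225 mod 360
= 225°


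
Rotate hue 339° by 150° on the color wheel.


New hue = (H + rotation) mod 360
New hue = (339 + 150) mod 360
= 489 mod 360
= 129°


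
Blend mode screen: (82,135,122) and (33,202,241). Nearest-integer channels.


Screen: C = 255 - (255-A)×(255-B)/255, rounded to nearest integer
R: 255 - (255-82)×(255-33)/255 = 255 - 38406/255 ≈ 255 - 150.612 = 104.388 → 104
G: 255 - (255-135)×(255-202)/255 = 255 - 6360/255 ≈ 255 - 24.941 = 230.059 → 230
B: 255 - (255-122)×(255-241)/255 = 255 - 1862/255 ≈ 255 - 7.302 = 247.698 → 248
= RGB(104, 230, 248)


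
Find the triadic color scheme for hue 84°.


Triadic: equally spaced at 120° intervals
H1 = 84°
H2 = (84 + 120) mod 360 = 204°
H3 = (84 + 240) mod 360 = 324°
Triadic = 84°, 204°, 324°


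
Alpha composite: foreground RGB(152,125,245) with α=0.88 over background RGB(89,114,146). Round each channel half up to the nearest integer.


C = α×F + (1-α)×B, with 1-α = 0.12
R: 0.88×152 + 0.12×89 = 133.76 + 10.68 = 144.44 → 144
G: 0.88×125 + 0.12×114 = 110.00 + 13.68 = 123.68 → 124
B: 0.88×245 + 0.12×146 = 215.60 + 17.52 = 233.12 → 233
= RGB(144, 124, 233)


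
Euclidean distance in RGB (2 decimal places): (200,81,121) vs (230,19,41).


d = √[(R₁-R₂)² + (G₁-G₂)² + (B₁-B₂)²]
d = √[(200-230)² + (81-19)² + (121-41)²]
d = √[900 + 3844 + 6400]
d = √11144
d ≈ 105.57


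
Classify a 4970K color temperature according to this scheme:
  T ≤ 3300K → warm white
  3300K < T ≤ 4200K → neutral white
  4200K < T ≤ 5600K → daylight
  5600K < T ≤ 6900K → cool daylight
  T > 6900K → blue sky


Temperature: 4970K
4200K < 4970K ≤ 5600K → daylight
Classification: daylight


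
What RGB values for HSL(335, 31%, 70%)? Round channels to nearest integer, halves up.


H=335°, S=0.31, L=0.70
C = (1-|2L-1|)×S = (1-|0.40|)×0.31 = 0.186
H' = H/60 = 335/60 ≈ 5.5833; X = C×(1-|H' mod 2 - 1|) = 0.0775
m = L - C/2 = 0.70 - 0.093 = 0.607
Sector ⌊H'⌋ = 5 → (R',G',B') = (0.186, 0.0, 0.0775)
RGB = ((R'+m)×255, (G'+m)×255, (B'+m)×255) = (202.215, 154.785, 174.5475)
Round half up → RGB(202, 155, 175)


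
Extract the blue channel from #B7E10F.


Color: #B7E10F
R = B7 = 183
G = E1 = 225
B = 0F = 15
Blue = 15


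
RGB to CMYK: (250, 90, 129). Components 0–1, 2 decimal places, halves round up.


R'=250/255≈0.9804, G'=90/255≈0.3529, B'=129/255≈0.5059
K = 1 - max(R',G',B') = 1 - 250/255 = 5/255 = 0.01960… → 0.02
(1-R'-K)/(1-K) simplifies to (max-R)/max with max = 250:
C = (250-250)/250 = 0/250 = 0 → 0.00
M = (250-90)/250 = 160/250 = 0.64 → 0.64
Y = (250-129)/250 = 121/250 = 0.484 → 0.48
= CMYK(0.00, 0.64, 0.48, 0.02)


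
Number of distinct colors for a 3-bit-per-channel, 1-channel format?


Total bits = 3 bits/channel × 1 channels = 3 bits
Distinct colors = 2^3
= 8 colors


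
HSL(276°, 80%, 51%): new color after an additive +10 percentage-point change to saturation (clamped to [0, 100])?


Original S = 80%
Adjustment = +10 percentage points
New S = 80 + (10) = 90
Clamp to [0, 100] → 90
= HSL(276°, 90%, 51%)
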